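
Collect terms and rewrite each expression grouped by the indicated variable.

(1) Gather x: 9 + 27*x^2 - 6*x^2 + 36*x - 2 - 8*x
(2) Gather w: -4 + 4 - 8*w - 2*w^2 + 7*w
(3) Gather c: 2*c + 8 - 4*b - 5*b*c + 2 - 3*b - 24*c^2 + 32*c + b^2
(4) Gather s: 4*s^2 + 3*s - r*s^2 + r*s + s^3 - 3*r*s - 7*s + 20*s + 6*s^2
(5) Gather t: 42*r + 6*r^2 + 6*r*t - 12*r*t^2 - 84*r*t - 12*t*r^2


(1) = 21*x^2 + 28*x + 7
(2) = -2*w^2 - w
(3) = b^2 - 7*b - 24*c^2 + c*(34 - 5*b) + 10
(4) = s^3 + s^2*(10 - r) + s*(16 - 2*r)
(5) = 6*r^2 - 12*r*t^2 + 42*r + t*(-12*r^2 - 78*r)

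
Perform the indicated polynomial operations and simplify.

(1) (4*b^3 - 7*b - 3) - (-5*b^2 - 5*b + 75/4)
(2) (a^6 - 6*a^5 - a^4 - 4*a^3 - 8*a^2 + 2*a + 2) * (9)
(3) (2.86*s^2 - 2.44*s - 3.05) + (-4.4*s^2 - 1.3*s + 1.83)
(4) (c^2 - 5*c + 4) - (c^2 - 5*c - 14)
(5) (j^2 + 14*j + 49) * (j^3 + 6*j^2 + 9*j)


(1) = 4*b^3 + 5*b^2 - 2*b - 87/4
(2) = 9*a^6 - 54*a^5 - 9*a^4 - 36*a^3 - 72*a^2 + 18*a + 18
(3) = -1.54*s^2 - 3.74*s - 1.22
(4) = 18
(5) = j^5 + 20*j^4 + 142*j^3 + 420*j^2 + 441*j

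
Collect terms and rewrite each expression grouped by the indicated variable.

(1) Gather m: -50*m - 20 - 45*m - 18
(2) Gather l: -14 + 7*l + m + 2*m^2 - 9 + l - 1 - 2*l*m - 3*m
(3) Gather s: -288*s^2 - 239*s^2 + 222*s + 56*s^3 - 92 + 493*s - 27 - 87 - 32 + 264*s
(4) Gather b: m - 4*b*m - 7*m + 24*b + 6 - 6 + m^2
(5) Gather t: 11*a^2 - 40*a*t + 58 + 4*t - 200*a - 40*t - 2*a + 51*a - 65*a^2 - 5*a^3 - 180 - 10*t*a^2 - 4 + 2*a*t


(1) = -95*m - 38
(2) = l*(8 - 2*m) + 2*m^2 - 2*m - 24
(3) = 56*s^3 - 527*s^2 + 979*s - 238
(4) = b*(24 - 4*m) + m^2 - 6*m
(5) = -5*a^3 - 54*a^2 - 151*a + t*(-10*a^2 - 38*a - 36) - 126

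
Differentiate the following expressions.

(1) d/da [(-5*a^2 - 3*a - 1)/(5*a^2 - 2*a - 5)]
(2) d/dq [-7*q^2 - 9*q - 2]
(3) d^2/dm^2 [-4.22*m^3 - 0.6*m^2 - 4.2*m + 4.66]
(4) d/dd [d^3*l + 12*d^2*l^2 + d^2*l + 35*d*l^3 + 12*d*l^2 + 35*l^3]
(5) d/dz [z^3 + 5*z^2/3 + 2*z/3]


(1) = (25*a^2 + 60*a + 13)/(25*a^4 - 20*a^3 - 46*a^2 + 20*a + 25)
(2) = -14*q - 9
(3) = -25.32*m - 1.2
(4) = l*(3*d^2 + 24*d*l + 2*d + 35*l^2 + 12*l)
(5) = 3*z^2 + 10*z/3 + 2/3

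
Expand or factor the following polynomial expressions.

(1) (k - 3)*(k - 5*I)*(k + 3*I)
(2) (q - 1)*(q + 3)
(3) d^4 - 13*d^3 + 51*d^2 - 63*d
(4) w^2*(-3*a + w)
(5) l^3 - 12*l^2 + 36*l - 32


(1) = k^3 - 3*k^2 - 2*I*k^2 + 15*k + 6*I*k - 45
(2) = q^2 + 2*q - 3
(3) = d*(d - 7)*(d - 3)^2
(4) = -3*a*w^2 + w^3
(5) = (l - 8)*(l - 2)^2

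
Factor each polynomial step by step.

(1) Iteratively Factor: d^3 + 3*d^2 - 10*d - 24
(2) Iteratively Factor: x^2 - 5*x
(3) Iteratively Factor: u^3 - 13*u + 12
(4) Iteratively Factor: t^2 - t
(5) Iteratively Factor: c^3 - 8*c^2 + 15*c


(1) = (d - 3)*(d^2 + 6*d + 8) = (d - 3)*(d + 4)*(d + 2)
(2) = (x)*(x - 5)
(3) = (u - 1)*(u^2 + u - 12) = (u - 1)*(u + 4)*(u - 3)
(4) = (t - 1)*(t)
(5) = (c - 3)*(c^2 - 5*c) = (c - 5)*(c - 3)*(c)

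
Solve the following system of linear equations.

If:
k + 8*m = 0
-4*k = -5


Then:
k = 5/4
m = -5/32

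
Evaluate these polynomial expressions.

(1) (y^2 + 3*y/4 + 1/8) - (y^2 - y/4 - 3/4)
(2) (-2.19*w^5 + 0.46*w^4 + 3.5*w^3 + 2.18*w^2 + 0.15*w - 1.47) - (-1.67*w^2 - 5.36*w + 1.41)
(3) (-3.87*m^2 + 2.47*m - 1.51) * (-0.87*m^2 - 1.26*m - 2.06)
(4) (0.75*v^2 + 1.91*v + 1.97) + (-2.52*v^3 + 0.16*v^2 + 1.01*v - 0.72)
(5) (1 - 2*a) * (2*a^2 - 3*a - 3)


(1) = y + 7/8
(2) = -2.19*w^5 + 0.46*w^4 + 3.5*w^3 + 3.85*w^2 + 5.51*w - 2.88
(3) = 3.3669*m^4 + 2.7273*m^3 + 6.1737*m^2 - 3.1856*m + 3.1106
(4) = -2.52*v^3 + 0.91*v^2 + 2.92*v + 1.25
(5) = -4*a^3 + 8*a^2 + 3*a - 3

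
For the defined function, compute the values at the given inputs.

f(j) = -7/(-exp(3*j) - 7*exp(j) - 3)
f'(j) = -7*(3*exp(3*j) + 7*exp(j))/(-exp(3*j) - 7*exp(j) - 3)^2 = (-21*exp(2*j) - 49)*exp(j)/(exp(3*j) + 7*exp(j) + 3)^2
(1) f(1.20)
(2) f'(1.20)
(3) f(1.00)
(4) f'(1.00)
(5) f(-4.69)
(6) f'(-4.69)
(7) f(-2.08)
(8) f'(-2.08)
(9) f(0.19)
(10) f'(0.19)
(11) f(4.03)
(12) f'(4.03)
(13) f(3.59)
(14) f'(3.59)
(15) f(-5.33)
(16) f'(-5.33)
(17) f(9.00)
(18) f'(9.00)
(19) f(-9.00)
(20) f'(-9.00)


(1) = 0.11
(2) = -0.24
(3) = 0.17
(4) = -0.31
(5) = 2.28
(6) = -0.05
(7) = 1.81
(8) = -0.41
(9) = 0.53
(10) = -0.55
(11) = 0.00
(12) = -0.00
(13) = 0.00
(14) = -0.00
(15) = 2.31
(16) = -0.03
(17) = 0.00
(18) = -0.00
(19) = 2.33
(20) = -0.00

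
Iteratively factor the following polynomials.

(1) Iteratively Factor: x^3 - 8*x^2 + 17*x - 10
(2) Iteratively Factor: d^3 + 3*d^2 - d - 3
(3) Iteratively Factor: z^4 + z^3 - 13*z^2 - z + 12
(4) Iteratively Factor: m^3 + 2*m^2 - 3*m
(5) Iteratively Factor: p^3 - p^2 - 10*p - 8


(1) = (x - 2)*(x^2 - 6*x + 5) = (x - 5)*(x - 2)*(x - 1)
(2) = (d + 3)*(d^2 - 1) = (d + 1)*(d + 3)*(d - 1)
(3) = (z - 3)*(z^3 + 4*z^2 - z - 4) = (z - 3)*(z + 4)*(z^2 - 1) = (z - 3)*(z - 1)*(z + 4)*(z + 1)
(4) = (m - 1)*(m^2 + 3*m) = (m - 1)*(m + 3)*(m)
(5) = (p + 1)*(p^2 - 2*p - 8) = (p + 1)*(p + 2)*(p - 4)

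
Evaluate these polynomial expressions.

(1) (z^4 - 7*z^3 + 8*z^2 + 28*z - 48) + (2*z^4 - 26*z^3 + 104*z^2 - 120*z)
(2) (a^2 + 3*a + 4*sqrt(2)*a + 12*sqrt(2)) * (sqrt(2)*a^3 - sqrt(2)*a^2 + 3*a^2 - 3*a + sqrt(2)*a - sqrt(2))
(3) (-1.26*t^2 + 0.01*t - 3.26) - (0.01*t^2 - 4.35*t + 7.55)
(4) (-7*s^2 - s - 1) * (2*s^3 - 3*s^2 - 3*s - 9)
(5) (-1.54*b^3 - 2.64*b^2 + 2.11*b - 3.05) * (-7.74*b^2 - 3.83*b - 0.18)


(1) = 3*z^4 - 33*z^3 + 112*z^2 - 92*z - 48
(2) = sqrt(2)*a^5 + 2*sqrt(2)*a^4 + 11*a^4 + 10*sqrt(2)*a^3 + 22*a^3 - 25*a^2 + 26*sqrt(2)*a^2 - 39*sqrt(2)*a + 16*a - 24
(3) = -1.27*t^2 + 4.36*t - 10.81
(4) = -14*s^5 + 19*s^4 + 22*s^3 + 69*s^2 + 12*s + 9
(5) = 11.9196*b^5 + 26.3318*b^4 - 5.943*b^3 + 16.0009*b^2 + 11.3017*b + 0.549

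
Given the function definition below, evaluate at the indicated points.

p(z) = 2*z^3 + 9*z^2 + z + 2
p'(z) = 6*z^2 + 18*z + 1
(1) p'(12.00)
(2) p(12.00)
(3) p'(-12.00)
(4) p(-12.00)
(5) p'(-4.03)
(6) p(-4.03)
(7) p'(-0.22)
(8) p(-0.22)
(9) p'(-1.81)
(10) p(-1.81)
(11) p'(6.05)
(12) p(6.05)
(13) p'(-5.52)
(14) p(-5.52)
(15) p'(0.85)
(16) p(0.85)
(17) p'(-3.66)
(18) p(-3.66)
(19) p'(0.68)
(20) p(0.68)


(1) = 1081.00
(2) = 4766.00
(3) = 649.00
(4) = -2170.00
(5) = 25.91
(6) = 13.24
(7) = -2.67
(8) = 2.19
(9) = -11.92
(10) = 17.82
(11) = 329.51
(12) = 780.36
(13) = 84.46
(14) = -65.68
(15) = 20.63
(16) = 10.58
(17) = 15.49
(18) = 20.84
(19) = 16.01
(20) = 7.47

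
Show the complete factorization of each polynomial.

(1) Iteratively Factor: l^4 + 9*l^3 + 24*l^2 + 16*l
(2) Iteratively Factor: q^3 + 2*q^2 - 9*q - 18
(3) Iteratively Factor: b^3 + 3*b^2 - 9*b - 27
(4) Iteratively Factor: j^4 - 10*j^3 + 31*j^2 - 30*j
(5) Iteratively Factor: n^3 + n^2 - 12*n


(1) = (l)*(l^3 + 9*l^2 + 24*l + 16) = l*(l + 1)*(l^2 + 8*l + 16) = l*(l + 1)*(l + 4)*(l + 4)
(2) = (q - 3)*(q^2 + 5*q + 6) = (q - 3)*(q + 3)*(q + 2)
(3) = (b + 3)*(b^2 - 9) = (b - 3)*(b + 3)*(b + 3)
(4) = (j - 3)*(j^3 - 7*j^2 + 10*j) = j*(j - 3)*(j^2 - 7*j + 10) = j*(j - 5)*(j - 3)*(j - 2)
(5) = (n - 3)*(n^2 + 4*n) = (n - 3)*(n + 4)*(n)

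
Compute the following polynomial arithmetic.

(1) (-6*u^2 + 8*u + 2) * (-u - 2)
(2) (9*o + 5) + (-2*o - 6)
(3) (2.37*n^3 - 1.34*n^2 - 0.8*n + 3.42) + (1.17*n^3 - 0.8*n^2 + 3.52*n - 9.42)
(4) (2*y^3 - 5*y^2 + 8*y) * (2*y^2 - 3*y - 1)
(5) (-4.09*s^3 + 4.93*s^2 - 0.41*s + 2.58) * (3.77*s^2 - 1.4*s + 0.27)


(1) = 6*u^3 + 4*u^2 - 18*u - 4
(2) = 7*o - 1
(3) = 3.54*n^3 - 2.14*n^2 + 2.72*n - 6.0
(4) = 4*y^5 - 16*y^4 + 29*y^3 - 19*y^2 - 8*y
(5) = -15.4193*s^5 + 24.3121*s^4 - 9.552*s^3 + 11.6317*s^2 - 3.7227*s + 0.6966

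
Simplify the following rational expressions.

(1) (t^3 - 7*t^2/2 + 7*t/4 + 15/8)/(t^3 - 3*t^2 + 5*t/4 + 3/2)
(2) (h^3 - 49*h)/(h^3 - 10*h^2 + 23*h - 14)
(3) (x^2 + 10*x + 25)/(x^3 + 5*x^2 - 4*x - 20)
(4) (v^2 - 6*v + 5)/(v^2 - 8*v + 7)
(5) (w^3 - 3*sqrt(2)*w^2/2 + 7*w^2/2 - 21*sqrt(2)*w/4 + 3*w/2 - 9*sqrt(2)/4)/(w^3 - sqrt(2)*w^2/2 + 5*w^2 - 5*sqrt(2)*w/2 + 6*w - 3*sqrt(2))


(1) = (2*t - 5)/(2*t - 4)
(2) = (h^2 + 7*h)/(h^2 - 3*h + 2)
(3) = (x + 5)/(x^2 - 4)
(4) = (v - 5)/(v - 7)
(5) = (8*w^2 + w*(4 - 12*sqrt(2)) - 6*sqrt(2))/(8*w^2 + w*(16 - 4*sqrt(2)) - 8*sqrt(2))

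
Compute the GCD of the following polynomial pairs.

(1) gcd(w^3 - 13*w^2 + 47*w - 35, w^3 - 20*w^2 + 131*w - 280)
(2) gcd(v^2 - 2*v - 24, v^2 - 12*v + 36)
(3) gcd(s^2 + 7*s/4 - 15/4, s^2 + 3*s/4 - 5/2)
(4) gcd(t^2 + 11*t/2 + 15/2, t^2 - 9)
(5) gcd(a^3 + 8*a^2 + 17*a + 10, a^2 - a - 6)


(1) = gcd((w - 7)*(w - 5)*(w - 1), (w - 8)*(w - 7)*(w - 5)) = w^2 - 12*w + 35
(2) = v - 6
(3) = s - 5/4
(4) = gcd((t + 5/2)*(t + 3), (t - 3)*(t + 3)) = t + 3
(5) = gcd((a + 1)*(a + 2)*(a + 5), (a - 3)*(a + 2)) = a + 2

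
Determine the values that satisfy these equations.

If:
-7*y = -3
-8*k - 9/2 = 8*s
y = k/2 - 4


Then:
k = 62/7
s = -1055/112
y = 3/7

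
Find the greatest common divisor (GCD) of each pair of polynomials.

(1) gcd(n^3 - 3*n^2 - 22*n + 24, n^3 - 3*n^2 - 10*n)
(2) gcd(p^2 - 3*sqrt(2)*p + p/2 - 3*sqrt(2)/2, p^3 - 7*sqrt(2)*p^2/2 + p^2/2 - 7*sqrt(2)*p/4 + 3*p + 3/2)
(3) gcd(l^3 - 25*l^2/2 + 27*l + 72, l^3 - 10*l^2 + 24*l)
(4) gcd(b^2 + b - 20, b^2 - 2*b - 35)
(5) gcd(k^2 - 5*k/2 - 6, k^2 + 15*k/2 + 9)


(1) = 1
(2) = gcd((p + 1/2)*(p - 3*sqrt(2)), (p + 1/2)*(p - 3*sqrt(2))*(p - sqrt(2)/2)) = p^2 + p*(1/2 - 3*sqrt(2)) - 3*sqrt(2)/2
(3) = gcd((l - 8)*(l - 6)*(l + 3/2), l*(l - 6)*(l - 4)) = l - 6
(4) = gcd((b - 4)*(b + 5), (b - 7)*(b + 5)) = b + 5
(5) = k + 3/2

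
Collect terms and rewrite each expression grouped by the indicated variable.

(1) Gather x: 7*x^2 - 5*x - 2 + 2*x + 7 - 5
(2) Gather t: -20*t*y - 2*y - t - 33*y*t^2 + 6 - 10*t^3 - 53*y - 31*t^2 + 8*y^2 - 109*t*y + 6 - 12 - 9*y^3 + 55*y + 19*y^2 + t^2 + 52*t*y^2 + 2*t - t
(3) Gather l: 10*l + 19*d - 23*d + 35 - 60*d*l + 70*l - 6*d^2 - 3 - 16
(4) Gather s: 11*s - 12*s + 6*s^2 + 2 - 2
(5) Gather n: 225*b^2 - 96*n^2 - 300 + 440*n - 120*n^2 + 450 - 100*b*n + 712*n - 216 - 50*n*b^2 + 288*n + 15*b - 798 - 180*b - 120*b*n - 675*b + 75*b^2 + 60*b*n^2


(1) = 7*x^2 - 3*x
(2) = -10*t^3 + t^2*(-33*y - 30) + t*(52*y^2 - 129*y) - 9*y^3 + 27*y^2
(3) = -6*d^2 - 4*d + l*(80 - 60*d) + 16
(4) = 6*s^2 - s
(5) = 300*b^2 - 840*b + n^2*(60*b - 216) + n*(-50*b^2 - 220*b + 1440) - 864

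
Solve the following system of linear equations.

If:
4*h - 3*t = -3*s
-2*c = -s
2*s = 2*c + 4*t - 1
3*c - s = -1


Then:
c = -1
h = 21/16
s = -2
t = -1/4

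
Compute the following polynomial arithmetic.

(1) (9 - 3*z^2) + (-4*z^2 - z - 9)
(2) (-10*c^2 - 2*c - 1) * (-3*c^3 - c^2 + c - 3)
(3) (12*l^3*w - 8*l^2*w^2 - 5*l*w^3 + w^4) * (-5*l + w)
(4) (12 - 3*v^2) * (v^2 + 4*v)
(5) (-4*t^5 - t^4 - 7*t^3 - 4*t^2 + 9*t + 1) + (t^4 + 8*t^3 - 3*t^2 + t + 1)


(1) = -7*z^2 - z
(2) = 30*c^5 + 16*c^4 - 5*c^3 + 29*c^2 + 5*c + 3
(3) = -60*l^4*w + 52*l^3*w^2 + 17*l^2*w^3 - 10*l*w^4 + w^5
(4) = -3*v^4 - 12*v^3 + 12*v^2 + 48*v
(5) = -4*t^5 + t^3 - 7*t^2 + 10*t + 2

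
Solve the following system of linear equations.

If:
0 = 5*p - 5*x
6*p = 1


Then:
p = 1/6
x = 1/6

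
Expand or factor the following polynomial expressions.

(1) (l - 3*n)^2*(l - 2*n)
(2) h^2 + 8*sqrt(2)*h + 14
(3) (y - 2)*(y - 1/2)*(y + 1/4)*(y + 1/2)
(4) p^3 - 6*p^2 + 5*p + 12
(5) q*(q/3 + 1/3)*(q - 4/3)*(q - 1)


(1) = l^3 - 8*l^2*n + 21*l*n^2 - 18*n^3
(2) = (h + sqrt(2))*(h + 7*sqrt(2))
(3) = y^4 - 7*y^3/4 - 3*y^2/4 + 7*y/16 + 1/8
(4) = (p - 4)*(p - 3)*(p + 1)
(5) = q^4/3 - 4*q^3/9 - q^2/3 + 4*q/9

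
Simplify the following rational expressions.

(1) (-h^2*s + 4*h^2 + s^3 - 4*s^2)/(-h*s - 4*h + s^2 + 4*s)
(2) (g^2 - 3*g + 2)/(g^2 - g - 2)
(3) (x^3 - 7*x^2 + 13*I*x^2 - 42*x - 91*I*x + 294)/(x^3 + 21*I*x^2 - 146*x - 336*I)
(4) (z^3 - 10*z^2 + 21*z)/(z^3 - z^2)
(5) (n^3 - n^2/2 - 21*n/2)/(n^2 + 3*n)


(1) = (h*s - 4*h + s^2 - 4*s)/(s + 4)
(2) = (g - 1)/(g + 1)
(3) = (x - 7)/(x + 8*I)
(4) = (z^2 - 10*z + 21)/(z^2 - z)
(5) = n - 7/2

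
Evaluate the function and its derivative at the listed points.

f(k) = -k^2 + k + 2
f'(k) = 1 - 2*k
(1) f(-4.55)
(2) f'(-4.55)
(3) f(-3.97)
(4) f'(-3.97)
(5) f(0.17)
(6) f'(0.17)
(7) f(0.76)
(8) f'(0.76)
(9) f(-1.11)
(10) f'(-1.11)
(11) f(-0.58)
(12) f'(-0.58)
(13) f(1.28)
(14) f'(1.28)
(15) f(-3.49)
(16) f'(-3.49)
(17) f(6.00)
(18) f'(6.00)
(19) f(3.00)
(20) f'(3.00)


(1) = -23.25
(2) = 10.10
(3) = -17.73
(4) = 8.94
(5) = 2.14
(6) = 0.66
(7) = 2.18
(8) = -0.52
(9) = -0.34
(10) = 3.22
(11) = 1.08
(12) = 2.16
(13) = 1.64
(14) = -1.56
(15) = -13.67
(16) = 7.98
(17) = -28.00
(18) = -11.00
(19) = -4.00
(20) = -5.00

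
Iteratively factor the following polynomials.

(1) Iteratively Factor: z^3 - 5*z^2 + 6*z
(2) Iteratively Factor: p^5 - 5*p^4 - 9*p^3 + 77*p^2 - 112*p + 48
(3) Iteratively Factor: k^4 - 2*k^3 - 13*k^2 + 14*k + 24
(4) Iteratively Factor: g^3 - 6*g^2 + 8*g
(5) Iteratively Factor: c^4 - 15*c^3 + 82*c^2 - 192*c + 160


(1) = (z - 2)*(z^2 - 3*z) = (z - 3)*(z - 2)*(z)
(2) = (p - 4)*(p^4 - p^3 - 13*p^2 + 25*p - 12) = (p - 4)*(p - 1)*(p^3 - 13*p + 12) = (p - 4)*(p - 1)^2*(p^2 + p - 12) = (p - 4)*(p - 1)^2*(p + 4)*(p - 3)
(3) = (k + 1)*(k^3 - 3*k^2 - 10*k + 24) = (k - 4)*(k + 1)*(k^2 + k - 6) = (k - 4)*(k + 1)*(k + 3)*(k - 2)
(4) = (g)*(g^2 - 6*g + 8) = g*(g - 2)*(g - 4)
(5) = (c - 2)*(c^3 - 13*c^2 + 56*c - 80) = (c - 4)*(c - 2)*(c^2 - 9*c + 20) = (c - 5)*(c - 4)*(c - 2)*(c - 4)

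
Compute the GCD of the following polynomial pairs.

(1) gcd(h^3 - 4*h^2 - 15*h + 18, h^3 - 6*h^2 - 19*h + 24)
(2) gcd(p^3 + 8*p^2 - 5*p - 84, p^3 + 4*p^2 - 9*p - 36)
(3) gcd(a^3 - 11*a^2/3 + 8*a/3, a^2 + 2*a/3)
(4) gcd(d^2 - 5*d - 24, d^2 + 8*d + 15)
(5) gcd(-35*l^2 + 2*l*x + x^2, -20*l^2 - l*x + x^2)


(1) = gcd((h - 6)*(h - 1)*(h + 3), (h - 8)*(h - 1)*(h + 3)) = h^2 + 2*h - 3
(2) = gcd((p - 3)*(p + 4)*(p + 7), (p - 3)*(p + 3)*(p + 4)) = p^2 + p - 12
(3) = a
(4) = gcd((d - 8)*(d + 3), (d + 3)*(d + 5)) = d + 3
(5) = gcd((-5*l + x)*(7*l + x), (-5*l + x)*(4*l + x)) = -5*l + x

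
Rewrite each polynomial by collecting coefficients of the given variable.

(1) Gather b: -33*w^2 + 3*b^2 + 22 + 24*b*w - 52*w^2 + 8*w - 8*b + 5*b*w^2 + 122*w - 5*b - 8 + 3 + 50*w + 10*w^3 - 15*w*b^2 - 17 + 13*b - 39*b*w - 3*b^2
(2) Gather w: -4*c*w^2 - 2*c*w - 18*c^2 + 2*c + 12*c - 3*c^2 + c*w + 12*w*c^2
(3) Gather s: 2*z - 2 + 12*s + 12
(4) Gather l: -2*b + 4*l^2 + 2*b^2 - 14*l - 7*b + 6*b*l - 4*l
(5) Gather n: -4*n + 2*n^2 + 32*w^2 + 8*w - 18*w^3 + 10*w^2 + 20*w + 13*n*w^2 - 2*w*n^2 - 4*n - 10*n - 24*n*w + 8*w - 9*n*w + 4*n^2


(1) = -15*b^2*w + b*(5*w^2 - 15*w) + 10*w^3 - 85*w^2 + 180*w
(2) = -21*c^2 - 4*c*w^2 + 14*c + w*(12*c^2 - c)
(3) = 12*s + 2*z + 10
(4) = 2*b^2 - 9*b + 4*l^2 + l*(6*b - 18)
(5) = n^2*(6 - 2*w) + n*(13*w^2 - 33*w - 18) - 18*w^3 + 42*w^2 + 36*w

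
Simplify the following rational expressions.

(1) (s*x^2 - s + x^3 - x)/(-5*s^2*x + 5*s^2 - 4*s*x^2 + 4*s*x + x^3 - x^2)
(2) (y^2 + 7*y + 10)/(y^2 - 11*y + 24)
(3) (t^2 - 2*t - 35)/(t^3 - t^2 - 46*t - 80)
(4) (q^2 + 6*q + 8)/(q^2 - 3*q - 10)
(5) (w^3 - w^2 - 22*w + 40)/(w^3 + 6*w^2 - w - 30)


(1) = (x + 1)/(-5*s + x)
(2) = (y^2 + 7*y + 10)/(y^2 - 11*y + 24)
(3) = (t - 7)/(t^2 - 6*t - 16)
(4) = (q + 4)/(q - 5)
(5) = (w - 4)/(w + 3)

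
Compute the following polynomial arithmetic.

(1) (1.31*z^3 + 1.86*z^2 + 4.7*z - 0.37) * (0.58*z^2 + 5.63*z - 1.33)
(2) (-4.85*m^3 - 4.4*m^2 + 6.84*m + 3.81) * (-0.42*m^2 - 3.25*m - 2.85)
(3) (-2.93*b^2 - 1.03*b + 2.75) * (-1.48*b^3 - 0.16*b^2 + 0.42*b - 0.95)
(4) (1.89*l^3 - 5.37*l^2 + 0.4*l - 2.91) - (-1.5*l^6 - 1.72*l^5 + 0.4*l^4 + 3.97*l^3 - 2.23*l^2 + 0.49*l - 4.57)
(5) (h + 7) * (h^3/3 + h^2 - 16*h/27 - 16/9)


(1) = 0.7598*z^5 + 8.4541*z^4 + 11.4555*z^3 + 23.7726*z^2 - 8.3341*z + 0.4921
(2) = 2.037*m^5 + 17.6105*m^4 + 25.2497*m^3 - 11.2902*m^2 - 31.8765*m - 10.8585
(3) = 4.3364*b^5 + 1.9932*b^4 - 5.1358*b^3 + 1.9109*b^2 + 2.1335*b - 2.6125
(4) = 1.5*l^6 + 1.72*l^5 - 0.4*l^4 - 2.08*l^3 - 3.14*l^2 - 0.09*l + 1.66
(5) = h^4/3 + 10*h^3/3 + 173*h^2/27 - 160*h/27 - 112/9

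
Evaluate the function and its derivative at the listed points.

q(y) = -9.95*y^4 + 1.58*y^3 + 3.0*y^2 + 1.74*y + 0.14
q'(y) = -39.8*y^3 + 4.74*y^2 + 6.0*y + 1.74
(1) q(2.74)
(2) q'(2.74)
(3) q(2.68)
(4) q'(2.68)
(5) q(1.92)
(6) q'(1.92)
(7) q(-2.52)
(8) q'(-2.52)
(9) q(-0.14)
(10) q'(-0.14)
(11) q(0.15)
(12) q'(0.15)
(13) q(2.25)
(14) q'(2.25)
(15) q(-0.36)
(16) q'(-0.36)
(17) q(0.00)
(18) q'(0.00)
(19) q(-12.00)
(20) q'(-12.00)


(1) = -500.89
(2) = -764.95
(3) = -456.53
(4) = -714.24
(5) = -109.49
(6) = -250.97
(7) = -411.74
(8) = 653.64
(9) = -0.05
(10) = 1.10
(11) = 0.47
(12) = 2.61
(13) = -217.77
(14) = -414.11
(15) = -0.34
(16) = 2.05
(17) = 0.14
(18) = 1.74
(19) = -208642.18
(20) = 69386.70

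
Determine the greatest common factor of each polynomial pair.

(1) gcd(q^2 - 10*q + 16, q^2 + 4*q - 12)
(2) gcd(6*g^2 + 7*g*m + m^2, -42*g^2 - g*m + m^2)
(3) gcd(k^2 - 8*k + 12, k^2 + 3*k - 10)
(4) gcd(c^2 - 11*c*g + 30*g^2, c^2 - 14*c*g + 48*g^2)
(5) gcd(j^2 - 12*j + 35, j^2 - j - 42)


(1) = gcd((q - 8)*(q - 2), (q - 2)*(q + 6)) = q - 2
(2) = gcd((g + m)*(6*g + m), (-7*g + m)*(6*g + m)) = 6*g + m
(3) = gcd((k - 6)*(k - 2), (k - 2)*(k + 5)) = k - 2
(4) = c - 6*g
(5) = j - 7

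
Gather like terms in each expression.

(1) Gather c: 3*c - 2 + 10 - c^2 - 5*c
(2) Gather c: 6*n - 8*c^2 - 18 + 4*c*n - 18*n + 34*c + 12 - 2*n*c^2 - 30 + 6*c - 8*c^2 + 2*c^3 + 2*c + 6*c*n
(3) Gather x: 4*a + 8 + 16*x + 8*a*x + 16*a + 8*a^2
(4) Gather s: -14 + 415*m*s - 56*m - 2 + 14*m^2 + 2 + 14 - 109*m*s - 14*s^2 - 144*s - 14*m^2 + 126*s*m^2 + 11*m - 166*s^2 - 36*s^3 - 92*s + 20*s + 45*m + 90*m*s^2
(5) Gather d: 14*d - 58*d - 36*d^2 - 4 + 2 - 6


(1) = -c^2 - 2*c + 8
(2) = 2*c^3 + c^2*(-2*n - 16) + c*(10*n + 42) - 12*n - 36
(3) = 8*a^2 + 20*a + x*(8*a + 16) + 8
(4) = -36*s^3 + s^2*(90*m - 180) + s*(126*m^2 + 306*m - 216)
(5) = -36*d^2 - 44*d - 8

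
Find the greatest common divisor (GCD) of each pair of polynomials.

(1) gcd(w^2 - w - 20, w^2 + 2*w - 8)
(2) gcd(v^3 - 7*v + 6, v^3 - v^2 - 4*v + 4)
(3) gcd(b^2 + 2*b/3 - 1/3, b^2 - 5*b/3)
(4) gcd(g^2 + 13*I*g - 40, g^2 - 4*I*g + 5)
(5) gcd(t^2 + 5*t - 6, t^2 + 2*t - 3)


(1) = gcd((w - 5)*(w + 4), (w - 2)*(w + 4)) = w + 4
(2) = gcd((v - 2)*(v - 1)*(v + 3), (v - 2)*(v - 1)*(v + 2)) = v^2 - 3*v + 2
(3) = 1
(4) = gcd((g + 5*I)*(g + 8*I), (g - 5*I)*(g + I)) = 1
(5) = gcd((t - 1)*(t + 6), (t - 1)*(t + 3)) = t - 1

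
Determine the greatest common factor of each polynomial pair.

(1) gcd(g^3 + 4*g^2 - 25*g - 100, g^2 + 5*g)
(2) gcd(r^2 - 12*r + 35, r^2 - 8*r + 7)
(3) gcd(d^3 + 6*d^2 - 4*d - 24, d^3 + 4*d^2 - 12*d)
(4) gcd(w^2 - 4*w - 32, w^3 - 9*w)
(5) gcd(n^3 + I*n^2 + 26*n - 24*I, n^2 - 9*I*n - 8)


(1) = g + 5
(2) = r - 7
(3) = d^2 + 4*d - 12
(4) = 1
(5) = n - I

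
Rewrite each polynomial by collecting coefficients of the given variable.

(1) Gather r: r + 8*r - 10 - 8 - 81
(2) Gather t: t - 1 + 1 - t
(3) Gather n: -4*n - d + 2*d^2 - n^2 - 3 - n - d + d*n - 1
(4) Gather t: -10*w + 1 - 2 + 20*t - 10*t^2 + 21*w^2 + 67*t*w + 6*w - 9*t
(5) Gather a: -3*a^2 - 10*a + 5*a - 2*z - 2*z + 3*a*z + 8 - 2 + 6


(1) = 9*r - 99
(2) = 0
(3) = 2*d^2 - 2*d - n^2 + n*(d - 5) - 4
(4) = -10*t^2 + t*(67*w + 11) + 21*w^2 - 4*w - 1
(5) = -3*a^2 + a*(3*z - 5) - 4*z + 12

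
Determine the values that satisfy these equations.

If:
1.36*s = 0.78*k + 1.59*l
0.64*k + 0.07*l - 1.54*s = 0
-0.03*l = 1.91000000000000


Then:
k = 452.94
l = -63.67
s = 185.34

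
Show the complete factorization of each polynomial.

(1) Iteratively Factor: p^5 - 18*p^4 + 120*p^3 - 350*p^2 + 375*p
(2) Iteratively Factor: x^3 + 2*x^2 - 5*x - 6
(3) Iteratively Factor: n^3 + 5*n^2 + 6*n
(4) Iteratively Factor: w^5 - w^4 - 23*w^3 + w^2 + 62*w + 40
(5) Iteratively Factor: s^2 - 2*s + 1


(1) = (p - 5)*(p^4 - 13*p^3 + 55*p^2 - 75*p) = (p - 5)^2*(p^3 - 8*p^2 + 15*p) = p*(p - 5)^2*(p^2 - 8*p + 15) = p*(p - 5)^2*(p - 3)*(p - 5)
(2) = (x + 3)*(x^2 - x - 2) = (x - 2)*(x + 3)*(x + 1)
(3) = (n + 3)*(n^2 + 2*n) = (n + 2)*(n + 3)*(n)
(4) = (w - 5)*(w^4 + 4*w^3 - 3*w^2 - 14*w - 8) = (w - 5)*(w + 1)*(w^3 + 3*w^2 - 6*w - 8) = (w - 5)*(w - 2)*(w + 1)*(w^2 + 5*w + 4) = (w - 5)*(w - 2)*(w + 1)*(w + 4)*(w + 1)
(5) = (s - 1)*(s - 1)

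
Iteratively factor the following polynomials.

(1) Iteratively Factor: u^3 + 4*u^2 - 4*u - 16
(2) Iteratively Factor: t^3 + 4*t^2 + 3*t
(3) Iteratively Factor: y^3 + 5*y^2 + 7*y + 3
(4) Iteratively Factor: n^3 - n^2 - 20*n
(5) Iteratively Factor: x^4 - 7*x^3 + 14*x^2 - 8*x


(1) = (u + 4)*(u^2 - 4) = (u - 2)*(u + 4)*(u + 2)
(2) = (t)*(t^2 + 4*t + 3) = t*(t + 1)*(t + 3)
(3) = (y + 1)*(y^2 + 4*y + 3) = (y + 1)^2*(y + 3)
(4) = (n)*(n^2 - n - 20) = n*(n - 5)*(n + 4)
(5) = (x - 4)*(x^3 - 3*x^2 + 2*x) = (x - 4)*(x - 2)*(x^2 - x) = (x - 4)*(x - 2)*(x - 1)*(x)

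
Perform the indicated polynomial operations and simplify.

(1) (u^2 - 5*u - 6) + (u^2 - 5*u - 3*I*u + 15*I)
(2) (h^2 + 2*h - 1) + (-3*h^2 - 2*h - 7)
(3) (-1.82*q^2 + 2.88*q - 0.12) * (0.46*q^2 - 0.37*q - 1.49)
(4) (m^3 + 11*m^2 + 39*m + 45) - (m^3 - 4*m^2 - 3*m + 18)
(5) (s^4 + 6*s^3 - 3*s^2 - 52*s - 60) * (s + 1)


(1) = 2*u^2 - 10*u - 3*I*u - 6 + 15*I
(2) = -2*h^2 - 8
(3) = -0.8372*q^4 + 1.9982*q^3 + 1.591*q^2 - 4.2468*q + 0.1788
(4) = 15*m^2 + 42*m + 27
(5) = s^5 + 7*s^4 + 3*s^3 - 55*s^2 - 112*s - 60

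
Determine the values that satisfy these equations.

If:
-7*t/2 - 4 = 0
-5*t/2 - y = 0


Then:
t = -8/7
y = 20/7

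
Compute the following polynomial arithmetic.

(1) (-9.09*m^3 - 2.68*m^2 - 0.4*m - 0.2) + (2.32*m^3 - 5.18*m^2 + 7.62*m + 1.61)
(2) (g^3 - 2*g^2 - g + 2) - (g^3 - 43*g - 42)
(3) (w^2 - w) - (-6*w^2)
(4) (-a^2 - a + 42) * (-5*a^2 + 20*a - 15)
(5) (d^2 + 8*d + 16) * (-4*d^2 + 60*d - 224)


(1) = -6.77*m^3 - 7.86*m^2 + 7.22*m + 1.41
(2) = -2*g^2 + 42*g + 44
(3) = 7*w^2 - w
(4) = 5*a^4 - 15*a^3 - 215*a^2 + 855*a - 630
(5) = -4*d^4 + 28*d^3 + 192*d^2 - 832*d - 3584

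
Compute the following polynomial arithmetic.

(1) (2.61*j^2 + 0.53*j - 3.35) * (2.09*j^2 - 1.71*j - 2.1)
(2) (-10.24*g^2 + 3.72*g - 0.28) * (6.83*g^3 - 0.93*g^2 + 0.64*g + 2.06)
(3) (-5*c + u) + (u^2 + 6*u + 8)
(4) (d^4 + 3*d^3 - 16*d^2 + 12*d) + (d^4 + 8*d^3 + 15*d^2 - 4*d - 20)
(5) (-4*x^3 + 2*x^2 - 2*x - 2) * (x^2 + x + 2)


(1) = 5.4549*j^4 - 3.3554*j^3 - 13.3888*j^2 + 4.6155*j + 7.035
(2) = -69.9392*g^5 + 34.9308*g^4 - 11.9256*g^3 - 18.4532*g^2 + 7.484*g - 0.5768
(3) = -5*c + u^2 + 7*u + 8
(4) = 2*d^4 + 11*d^3 - d^2 + 8*d - 20
(5) = -4*x^5 - 2*x^4 - 8*x^3 - 6*x - 4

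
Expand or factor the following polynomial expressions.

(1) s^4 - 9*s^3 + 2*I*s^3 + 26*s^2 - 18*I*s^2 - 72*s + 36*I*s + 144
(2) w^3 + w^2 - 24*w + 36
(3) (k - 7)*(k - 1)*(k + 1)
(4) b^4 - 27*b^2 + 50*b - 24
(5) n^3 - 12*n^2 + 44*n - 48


(1) = (s - 6)*(s - 3)*(s - 2*I)*(s + 4*I)
(2) = (w - 3)*(w - 2)*(w + 6)
(3) = k^3 - 7*k^2 - k + 7
(4) = (b - 4)*(b - 1)^2*(b + 6)
(5) = (n - 6)*(n - 4)*(n - 2)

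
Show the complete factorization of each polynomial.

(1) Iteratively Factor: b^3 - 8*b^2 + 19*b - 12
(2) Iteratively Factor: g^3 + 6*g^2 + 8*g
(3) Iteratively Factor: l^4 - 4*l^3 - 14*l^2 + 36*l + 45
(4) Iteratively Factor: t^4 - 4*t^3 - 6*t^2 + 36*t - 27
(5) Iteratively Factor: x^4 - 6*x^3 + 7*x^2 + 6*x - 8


(1) = (b - 1)*(b^2 - 7*b + 12) = (b - 3)*(b - 1)*(b - 4)
(2) = (g + 2)*(g^2 + 4*g) = (g + 2)*(g + 4)*(g)
(3) = (l - 3)*(l^3 - l^2 - 17*l - 15) = (l - 5)*(l - 3)*(l^2 + 4*l + 3) = (l - 5)*(l - 3)*(l + 1)*(l + 3)
(4) = (t + 3)*(t^3 - 7*t^2 + 15*t - 9) = (t - 3)*(t + 3)*(t^2 - 4*t + 3) = (t - 3)*(t - 1)*(t + 3)*(t - 3)
(5) = (x - 4)*(x^3 - 2*x^2 - x + 2) = (x - 4)*(x + 1)*(x^2 - 3*x + 2) = (x - 4)*(x - 1)*(x + 1)*(x - 2)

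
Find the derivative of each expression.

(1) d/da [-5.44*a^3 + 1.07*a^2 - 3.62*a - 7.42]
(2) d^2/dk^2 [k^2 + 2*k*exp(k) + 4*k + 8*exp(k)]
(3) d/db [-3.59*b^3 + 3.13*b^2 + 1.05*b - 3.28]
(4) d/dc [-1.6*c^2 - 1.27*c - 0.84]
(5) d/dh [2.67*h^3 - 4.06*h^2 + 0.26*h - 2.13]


(1) = -16.32*a^2 + 2.14*a - 3.62
(2) = 2*k*exp(k) + 12*exp(k) + 2
(3) = -10.77*b^2 + 6.26*b + 1.05
(4) = -3.2*c - 1.27
(5) = 8.01*h^2 - 8.12*h + 0.26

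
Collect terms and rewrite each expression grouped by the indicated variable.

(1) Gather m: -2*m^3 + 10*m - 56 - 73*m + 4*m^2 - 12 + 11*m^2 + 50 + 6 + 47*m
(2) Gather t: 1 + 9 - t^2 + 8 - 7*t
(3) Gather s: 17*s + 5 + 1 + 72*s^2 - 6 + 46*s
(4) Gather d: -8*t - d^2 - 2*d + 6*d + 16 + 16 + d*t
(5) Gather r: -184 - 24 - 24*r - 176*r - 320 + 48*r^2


(1) = -2*m^3 + 15*m^2 - 16*m - 12
(2) = -t^2 - 7*t + 18
(3) = 72*s^2 + 63*s
(4) = -d^2 + d*(t + 4) - 8*t + 32
(5) = 48*r^2 - 200*r - 528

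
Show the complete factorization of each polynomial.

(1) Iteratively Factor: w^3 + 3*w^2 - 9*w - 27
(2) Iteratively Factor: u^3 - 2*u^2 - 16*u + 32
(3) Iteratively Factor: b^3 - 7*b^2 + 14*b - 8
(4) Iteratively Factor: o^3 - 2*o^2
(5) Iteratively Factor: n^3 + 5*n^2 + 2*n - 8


(1) = (w + 3)*(w^2 - 9) = (w + 3)^2*(w - 3)
(2) = (u - 2)*(u^2 - 16) = (u - 2)*(u + 4)*(u - 4)
(3) = (b - 4)*(b^2 - 3*b + 2) = (b - 4)*(b - 1)*(b - 2)
(4) = (o)*(o^2 - 2*o) = o*(o - 2)*(o)
(5) = (n + 2)*(n^2 + 3*n - 4) = (n + 2)*(n + 4)*(n - 1)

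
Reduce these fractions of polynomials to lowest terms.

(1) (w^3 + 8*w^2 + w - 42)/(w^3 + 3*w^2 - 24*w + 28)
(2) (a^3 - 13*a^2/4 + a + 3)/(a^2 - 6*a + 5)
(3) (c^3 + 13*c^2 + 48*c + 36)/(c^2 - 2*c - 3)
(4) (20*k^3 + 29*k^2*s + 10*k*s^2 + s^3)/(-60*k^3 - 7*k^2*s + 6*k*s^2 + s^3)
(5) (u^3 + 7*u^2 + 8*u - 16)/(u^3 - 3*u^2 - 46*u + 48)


(1) = (w + 3)/(w - 2)
(2) = (4*a^3 - 13*a^2 + 4*a + 12)/(4*a^2 - 24*a + 20)
(3) = (c^2 + 12*c + 36)/(c - 3)
(4) = (k + s)/(-3*k + s)
(5) = (u^2 + 8*u + 16)/(u^2 - 2*u - 48)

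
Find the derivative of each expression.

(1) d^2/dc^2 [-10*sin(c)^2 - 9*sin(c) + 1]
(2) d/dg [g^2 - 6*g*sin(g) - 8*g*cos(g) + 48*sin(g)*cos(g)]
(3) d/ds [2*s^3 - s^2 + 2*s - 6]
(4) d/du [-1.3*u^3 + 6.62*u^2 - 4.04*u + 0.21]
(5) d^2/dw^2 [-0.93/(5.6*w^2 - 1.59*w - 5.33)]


(1) = 9*sin(c) - 20*cos(2*c)
(2) = 8*g*sin(g) - 6*g*cos(g) + 2*g - 6*sin(g) - 8*cos(g) + 48*cos(2*g)
(3) = 6*s^2 - 2*s + 2
(4) = -3.9*u^2 + 13.24*u - 4.04
(5) = (-58.3296*w^2 + 16.56144*w + 0.93*(11.2*w - 1.59)*(22.4*w - 3.18) + 55.51728)/(-5.6*w^2 + 1.59*w + 5.33)^3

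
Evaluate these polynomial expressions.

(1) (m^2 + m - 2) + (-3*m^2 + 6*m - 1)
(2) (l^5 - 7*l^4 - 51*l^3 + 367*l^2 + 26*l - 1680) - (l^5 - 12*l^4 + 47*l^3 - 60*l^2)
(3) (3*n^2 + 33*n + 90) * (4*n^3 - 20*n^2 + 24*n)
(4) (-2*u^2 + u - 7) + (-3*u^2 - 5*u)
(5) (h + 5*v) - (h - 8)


(1) = -2*m^2 + 7*m - 3
(2) = 5*l^4 - 98*l^3 + 427*l^2 + 26*l - 1680
(3) = 12*n^5 + 72*n^4 - 228*n^3 - 1008*n^2 + 2160*n
(4) = -5*u^2 - 4*u - 7
(5) = 5*v + 8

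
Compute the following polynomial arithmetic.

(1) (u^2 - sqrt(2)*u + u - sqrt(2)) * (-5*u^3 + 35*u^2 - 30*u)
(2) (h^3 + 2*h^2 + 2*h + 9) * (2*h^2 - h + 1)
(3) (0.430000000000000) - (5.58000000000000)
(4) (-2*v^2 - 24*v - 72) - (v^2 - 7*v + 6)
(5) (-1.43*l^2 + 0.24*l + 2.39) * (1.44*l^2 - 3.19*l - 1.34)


(1) = -5*u^5 + 5*sqrt(2)*u^4 + 30*u^4 - 30*sqrt(2)*u^3 + 5*u^3 - 30*u^2 - 5*sqrt(2)*u^2 + 30*sqrt(2)*u
(2) = 2*h^5 + 3*h^4 + 3*h^3 + 18*h^2 - 7*h + 9
(3) = -5.15000000000000
(4) = -3*v^2 - 17*v - 78
(5) = -2.0592*l^4 + 4.9073*l^3 + 4.5922*l^2 - 7.9457*l - 3.2026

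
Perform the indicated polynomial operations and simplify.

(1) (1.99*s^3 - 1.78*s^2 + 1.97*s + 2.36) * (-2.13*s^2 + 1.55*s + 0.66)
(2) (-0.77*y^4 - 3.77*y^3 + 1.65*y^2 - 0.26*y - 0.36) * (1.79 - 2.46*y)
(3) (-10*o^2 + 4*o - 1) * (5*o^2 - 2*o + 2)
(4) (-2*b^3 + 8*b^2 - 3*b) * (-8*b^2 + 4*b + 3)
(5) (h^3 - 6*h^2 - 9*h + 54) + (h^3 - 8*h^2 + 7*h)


(1) = -4.2387*s^5 + 6.8759*s^4 - 5.6417*s^3 - 3.1481*s^2 + 4.9582*s + 1.5576
(2) = 1.8942*y^5 + 7.8959*y^4 - 10.8073*y^3 + 3.5931*y^2 + 0.4202*y - 0.6444
(3) = -50*o^4 + 40*o^3 - 33*o^2 + 10*o - 2
(4) = 16*b^5 - 72*b^4 + 50*b^3 + 12*b^2 - 9*b
(5) = 2*h^3 - 14*h^2 - 2*h + 54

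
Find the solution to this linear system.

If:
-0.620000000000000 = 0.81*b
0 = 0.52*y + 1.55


Then:
b = -0.77
y = -2.98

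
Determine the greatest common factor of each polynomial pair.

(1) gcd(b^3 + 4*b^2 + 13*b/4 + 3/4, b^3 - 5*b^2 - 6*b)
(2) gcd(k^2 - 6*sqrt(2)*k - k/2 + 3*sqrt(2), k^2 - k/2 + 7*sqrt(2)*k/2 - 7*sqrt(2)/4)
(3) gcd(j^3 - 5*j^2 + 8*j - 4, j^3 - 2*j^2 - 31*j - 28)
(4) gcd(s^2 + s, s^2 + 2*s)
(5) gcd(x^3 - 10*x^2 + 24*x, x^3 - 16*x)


(1) = gcd((b + 1/2)^2*(b + 3), b*(b - 6)*(b + 1)) = 1
(2) = k - 1/2
(3) = gcd((j - 2)^2*(j - 1), (j - 7)*(j + 1)*(j + 4)) = 1
(4) = s
(5) = x^2 - 4*x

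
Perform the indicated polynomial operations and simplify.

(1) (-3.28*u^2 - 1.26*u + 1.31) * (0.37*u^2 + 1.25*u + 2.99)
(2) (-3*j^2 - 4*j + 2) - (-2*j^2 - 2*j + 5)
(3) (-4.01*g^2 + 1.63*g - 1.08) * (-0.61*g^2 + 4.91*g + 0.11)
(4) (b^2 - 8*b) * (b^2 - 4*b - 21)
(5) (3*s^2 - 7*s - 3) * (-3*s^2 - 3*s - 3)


(1) = -1.2136*u^4 - 4.5662*u^3 - 10.8975*u^2 - 2.1299*u + 3.9169
(2) = -j^2 - 2*j - 3
(3) = 2.4461*g^4 - 20.6834*g^3 + 8.221*g^2 - 5.1235*g - 0.1188
(4) = b^4 - 12*b^3 + 11*b^2 + 168*b
(5) = -9*s^4 + 12*s^3 + 21*s^2 + 30*s + 9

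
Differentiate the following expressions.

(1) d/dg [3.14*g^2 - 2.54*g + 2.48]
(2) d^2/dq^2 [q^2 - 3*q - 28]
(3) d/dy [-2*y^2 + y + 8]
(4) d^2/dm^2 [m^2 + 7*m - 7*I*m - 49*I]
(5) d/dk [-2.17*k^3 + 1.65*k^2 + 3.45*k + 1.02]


(1) = 6.28*g - 2.54
(2) = 2
(3) = 1 - 4*y
(4) = 2
(5) = -6.51*k^2 + 3.3*k + 3.45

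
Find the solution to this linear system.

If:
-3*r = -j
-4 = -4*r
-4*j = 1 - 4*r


Then:
No Solution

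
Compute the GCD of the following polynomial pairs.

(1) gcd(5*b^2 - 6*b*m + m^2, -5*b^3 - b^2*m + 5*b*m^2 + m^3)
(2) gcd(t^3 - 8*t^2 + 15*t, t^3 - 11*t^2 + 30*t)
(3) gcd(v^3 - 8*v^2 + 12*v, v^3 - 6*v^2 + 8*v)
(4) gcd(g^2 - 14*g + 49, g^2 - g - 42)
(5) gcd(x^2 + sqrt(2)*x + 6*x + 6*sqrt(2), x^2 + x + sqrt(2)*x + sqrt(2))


(1) = gcd((-5*b + m)*(-b + m), (-b + m)*(b + m)*(5*b + m)) = b - m
(2) = gcd(t*(t - 5)*(t - 3), t*(t - 6)*(t - 5)) = t^2 - 5*t
(3) = gcd(v*(v - 6)*(v - 2), v*(v - 4)*(v - 2)) = v^2 - 2*v
(4) = gcd((g - 7)^2, (g - 7)*(g + 6)) = g - 7
(5) = x + sqrt(2)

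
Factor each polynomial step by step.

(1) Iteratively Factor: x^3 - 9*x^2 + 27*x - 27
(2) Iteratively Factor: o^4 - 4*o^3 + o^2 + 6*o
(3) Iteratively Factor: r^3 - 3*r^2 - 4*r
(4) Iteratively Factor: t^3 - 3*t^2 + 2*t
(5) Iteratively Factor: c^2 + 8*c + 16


(1) = (x - 3)*(x^2 - 6*x + 9) = (x - 3)^2*(x - 3)
(2) = (o - 2)*(o^3 - 2*o^2 - 3*o) = (o - 2)*(o + 1)*(o^2 - 3*o) = (o - 3)*(o - 2)*(o + 1)*(o)
(3) = (r + 1)*(r^2 - 4*r) = (r - 4)*(r + 1)*(r)
(4) = (t - 2)*(t^2 - t) = (t - 2)*(t - 1)*(t)
(5) = (c + 4)*(c + 4)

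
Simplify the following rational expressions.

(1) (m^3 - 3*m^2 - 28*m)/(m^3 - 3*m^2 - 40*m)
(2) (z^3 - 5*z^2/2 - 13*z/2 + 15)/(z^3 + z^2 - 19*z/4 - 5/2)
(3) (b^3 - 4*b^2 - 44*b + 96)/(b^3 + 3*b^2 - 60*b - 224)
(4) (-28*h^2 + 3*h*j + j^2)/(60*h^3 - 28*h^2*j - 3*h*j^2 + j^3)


(1) = (m^2 - 3*m - 28)/(m^2 - 3*m - 40)
(2) = (2*z - 6)/(2*z + 1)
(3) = (b^2 + 4*b - 12)/(b^2 + 11*b + 28)
(4) = (-28*h^2 + 3*h*j + j^2)/(60*h^3 - 28*h^2*j - 3*h*j^2 + j^3)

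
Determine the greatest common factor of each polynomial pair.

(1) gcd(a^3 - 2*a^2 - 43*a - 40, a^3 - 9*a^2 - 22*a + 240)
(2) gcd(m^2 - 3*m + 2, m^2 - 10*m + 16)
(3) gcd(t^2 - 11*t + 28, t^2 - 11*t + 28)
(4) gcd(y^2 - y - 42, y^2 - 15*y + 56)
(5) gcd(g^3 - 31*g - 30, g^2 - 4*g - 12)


(1) = a^2 - 3*a - 40
(2) = gcd((m - 2)*(m - 1), (m - 8)*(m - 2)) = m - 2
(3) = gcd((t - 7)*(t - 4), (t - 7)*(t - 4)) = t^2 - 11*t + 28
(4) = y - 7
(5) = g - 6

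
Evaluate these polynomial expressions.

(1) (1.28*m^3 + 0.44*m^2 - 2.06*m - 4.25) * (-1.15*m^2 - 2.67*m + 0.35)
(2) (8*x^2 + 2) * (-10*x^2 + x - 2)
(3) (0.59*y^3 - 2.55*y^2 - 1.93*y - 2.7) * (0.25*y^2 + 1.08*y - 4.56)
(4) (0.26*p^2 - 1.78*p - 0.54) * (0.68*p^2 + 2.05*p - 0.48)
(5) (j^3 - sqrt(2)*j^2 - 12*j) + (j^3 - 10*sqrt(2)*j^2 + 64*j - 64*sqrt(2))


(1) = -1.472*m^5 - 3.9236*m^4 + 1.6422*m^3 + 10.5417*m^2 + 10.6265*m - 1.4875
(2) = -80*x^4 + 8*x^3 - 36*x^2 + 2*x - 4
(3) = 0.1475*y^5 - 0.0003*y^4 - 5.9269*y^3 + 8.8686*y^2 + 5.8848*y + 12.312
(4) = 0.1768*p^4 - 0.6774*p^3 - 4.141*p^2 - 0.2526*p + 0.2592
(5) = 2*j^3 - 11*sqrt(2)*j^2 + 52*j - 64*sqrt(2)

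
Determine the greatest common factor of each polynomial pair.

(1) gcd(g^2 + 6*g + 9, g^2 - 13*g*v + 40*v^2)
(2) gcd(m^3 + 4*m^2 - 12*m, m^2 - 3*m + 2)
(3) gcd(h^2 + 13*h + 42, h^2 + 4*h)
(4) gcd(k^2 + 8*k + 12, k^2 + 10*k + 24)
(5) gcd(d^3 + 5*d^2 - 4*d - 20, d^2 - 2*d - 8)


(1) = 1
(2) = m - 2
(3) = 1
(4) = gcd((k + 2)*(k + 6), (k + 4)*(k + 6)) = k + 6
(5) = gcd((d - 2)*(d + 2)*(d + 5), (d - 4)*(d + 2)) = d + 2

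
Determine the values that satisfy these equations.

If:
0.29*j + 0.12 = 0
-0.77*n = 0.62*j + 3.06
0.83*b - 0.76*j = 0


Then:
b = -0.38
j = -0.41
n = -3.64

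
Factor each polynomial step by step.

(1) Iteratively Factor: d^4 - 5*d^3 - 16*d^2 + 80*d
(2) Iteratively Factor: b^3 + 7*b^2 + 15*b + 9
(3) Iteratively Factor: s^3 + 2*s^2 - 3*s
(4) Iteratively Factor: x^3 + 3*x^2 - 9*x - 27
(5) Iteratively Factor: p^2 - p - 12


(1) = (d - 4)*(d^3 - d^2 - 20*d) = (d - 4)*(d + 4)*(d^2 - 5*d) = (d - 5)*(d - 4)*(d + 4)*(d)
(2) = (b + 3)*(b^2 + 4*b + 3) = (b + 3)^2*(b + 1)
(3) = (s)*(s^2 + 2*s - 3) = s*(s - 1)*(s + 3)
(4) = (x - 3)*(x^2 + 6*x + 9) = (x - 3)*(x + 3)*(x + 3)
(5) = (p - 4)*(p + 3)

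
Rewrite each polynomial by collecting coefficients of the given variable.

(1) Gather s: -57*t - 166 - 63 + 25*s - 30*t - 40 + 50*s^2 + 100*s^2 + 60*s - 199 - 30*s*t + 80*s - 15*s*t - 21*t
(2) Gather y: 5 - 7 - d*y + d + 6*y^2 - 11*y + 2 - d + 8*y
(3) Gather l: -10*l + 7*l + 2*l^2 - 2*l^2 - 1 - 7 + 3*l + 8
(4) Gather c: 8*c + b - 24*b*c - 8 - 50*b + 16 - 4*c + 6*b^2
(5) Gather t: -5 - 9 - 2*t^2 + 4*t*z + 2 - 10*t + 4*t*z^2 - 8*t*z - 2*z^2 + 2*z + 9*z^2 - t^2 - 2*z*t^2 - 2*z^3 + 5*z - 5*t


(1) = 150*s^2 + s*(165 - 45*t) - 108*t - 468
(2) = 6*y^2 + y*(-d - 3)
(3) = 0
(4) = 6*b^2 - 49*b + c*(4 - 24*b) + 8
(5) = t^2*(-2*z - 3) + t*(4*z^2 - 4*z - 15) - 2*z^3 + 7*z^2 + 7*z - 12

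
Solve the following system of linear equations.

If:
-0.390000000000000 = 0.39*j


Then:
j = -1.00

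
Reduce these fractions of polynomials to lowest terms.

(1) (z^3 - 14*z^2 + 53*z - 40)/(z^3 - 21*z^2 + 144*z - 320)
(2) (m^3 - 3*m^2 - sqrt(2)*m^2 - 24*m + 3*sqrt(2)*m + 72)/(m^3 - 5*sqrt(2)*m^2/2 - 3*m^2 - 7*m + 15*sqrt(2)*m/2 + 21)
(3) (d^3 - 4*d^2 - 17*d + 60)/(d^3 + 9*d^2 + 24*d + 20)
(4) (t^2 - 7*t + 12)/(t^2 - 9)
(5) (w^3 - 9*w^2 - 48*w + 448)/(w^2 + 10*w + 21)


(1) = (z - 1)/(z - 8)
(2) = (2*m^2 - 2*sqrt(2)*m - 48)/(2*m^2 - 5*sqrt(2)*m - 14)
(3) = (d^3 - 4*d^2 - 17*d + 60)/(d^3 + 9*d^2 + 24*d + 20)
(4) = (t - 4)/(t + 3)
(5) = (w^2 - 16*w + 64)/(w + 3)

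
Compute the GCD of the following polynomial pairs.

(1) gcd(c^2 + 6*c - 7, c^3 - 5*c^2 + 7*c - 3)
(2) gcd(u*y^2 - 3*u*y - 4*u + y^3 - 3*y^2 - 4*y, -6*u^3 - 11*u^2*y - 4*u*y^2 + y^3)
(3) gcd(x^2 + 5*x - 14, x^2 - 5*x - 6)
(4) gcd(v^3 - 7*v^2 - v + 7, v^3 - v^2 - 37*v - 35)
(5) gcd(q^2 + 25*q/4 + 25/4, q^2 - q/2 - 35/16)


(1) = c - 1
(2) = gcd((u + y)*(y - 4)*(y + 1), (-6*u + y)*(u + y)^2) = u + y
(3) = gcd((x - 2)*(x + 7), (x - 6)*(x + 1)) = 1
(4) = v^2 - 6*v - 7
(5) = gcd((q + 5/4)*(q + 5), (q - 7/4)*(q + 5/4)) = q + 5/4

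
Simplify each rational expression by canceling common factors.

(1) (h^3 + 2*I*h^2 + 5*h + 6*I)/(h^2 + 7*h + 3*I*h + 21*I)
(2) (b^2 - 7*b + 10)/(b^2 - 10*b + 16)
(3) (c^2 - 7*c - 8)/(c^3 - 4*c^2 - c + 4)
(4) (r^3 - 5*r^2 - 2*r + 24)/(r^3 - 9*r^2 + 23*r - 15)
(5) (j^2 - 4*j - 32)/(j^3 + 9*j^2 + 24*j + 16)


(1) = (h^2 - I*h + 2)/(h + 7)
(2) = (b - 5)/(b - 8)
(3) = (c - 8)/(c^2 - 5*c + 4)
(4) = (r^2 - 2*r - 8)/(r^2 - 6*r + 5)
(5) = (j - 8)/(j^2 + 5*j + 4)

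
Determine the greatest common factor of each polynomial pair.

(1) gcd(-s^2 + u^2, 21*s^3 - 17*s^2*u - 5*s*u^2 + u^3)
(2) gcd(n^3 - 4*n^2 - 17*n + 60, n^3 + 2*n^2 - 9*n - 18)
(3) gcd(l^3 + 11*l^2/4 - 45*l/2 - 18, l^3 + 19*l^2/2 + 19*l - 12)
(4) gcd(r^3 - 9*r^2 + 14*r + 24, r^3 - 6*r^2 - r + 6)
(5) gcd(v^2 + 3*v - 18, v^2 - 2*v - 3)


(1) = gcd((-s + u)*(s + u), (-7*s + u)*(-s + u)*(3*s + u)) = s - u
(2) = gcd((n - 5)*(n - 3)*(n + 4), (n - 3)*(n + 2)*(n + 3)) = n - 3
(3) = l + 6
(4) = r^2 - 5*r - 6
(5) = v - 3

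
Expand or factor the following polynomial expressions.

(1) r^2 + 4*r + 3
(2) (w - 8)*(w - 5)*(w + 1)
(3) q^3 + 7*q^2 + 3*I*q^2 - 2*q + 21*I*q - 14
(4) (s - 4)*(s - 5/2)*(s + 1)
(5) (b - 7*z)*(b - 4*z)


(1) = (r + 1)*(r + 3)
(2) = w^3 - 12*w^2 + 27*w + 40
(3) = (q + 7)*(q + I)*(q + 2*I)
(4) = s^3 - 11*s^2/2 + 7*s/2 + 10
(5) = b^2 - 11*b*z + 28*z^2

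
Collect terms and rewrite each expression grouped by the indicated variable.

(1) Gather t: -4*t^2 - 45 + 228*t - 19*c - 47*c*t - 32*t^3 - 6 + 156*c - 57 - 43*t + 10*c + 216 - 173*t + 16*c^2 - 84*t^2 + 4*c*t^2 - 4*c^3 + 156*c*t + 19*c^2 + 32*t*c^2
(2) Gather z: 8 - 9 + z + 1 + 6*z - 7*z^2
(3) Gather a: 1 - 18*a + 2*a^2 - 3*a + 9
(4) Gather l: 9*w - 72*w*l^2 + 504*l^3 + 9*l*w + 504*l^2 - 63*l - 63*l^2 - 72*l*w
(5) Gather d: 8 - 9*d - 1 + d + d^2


(1) = -4*c^3 + 35*c^2 + 147*c - 32*t^3 + t^2*(4*c - 88) + t*(32*c^2 + 109*c + 12) + 108
(2) = -7*z^2 + 7*z
(3) = 2*a^2 - 21*a + 10
(4) = 504*l^3 + l^2*(441 - 72*w) + l*(-63*w - 63) + 9*w
(5) = d^2 - 8*d + 7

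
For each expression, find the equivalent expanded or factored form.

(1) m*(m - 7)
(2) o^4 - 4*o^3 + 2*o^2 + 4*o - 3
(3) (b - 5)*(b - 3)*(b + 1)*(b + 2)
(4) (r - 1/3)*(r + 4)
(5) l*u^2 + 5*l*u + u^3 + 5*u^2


(1) = m^2 - 7*m
(2) = (o - 3)*(o - 1)^2*(o + 1)
(3) = b^4 - 5*b^3 - 7*b^2 + 29*b + 30
(4) = r^2 + 11*r/3 - 4/3
(5) = u*(l + u)*(u + 5)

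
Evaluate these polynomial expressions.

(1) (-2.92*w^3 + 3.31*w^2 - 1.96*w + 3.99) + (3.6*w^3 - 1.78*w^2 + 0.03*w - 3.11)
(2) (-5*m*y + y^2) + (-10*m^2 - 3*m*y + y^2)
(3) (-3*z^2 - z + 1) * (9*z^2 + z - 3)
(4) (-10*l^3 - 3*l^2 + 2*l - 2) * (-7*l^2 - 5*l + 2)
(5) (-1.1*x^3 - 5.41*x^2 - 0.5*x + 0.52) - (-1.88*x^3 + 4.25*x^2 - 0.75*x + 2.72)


(1) = 0.68*w^3 + 1.53*w^2 - 1.93*w + 0.88
(2) = -10*m^2 - 8*m*y + 2*y^2
(3) = -27*z^4 - 12*z^3 + 17*z^2 + 4*z - 3
(4) = 70*l^5 + 71*l^4 - 19*l^3 - 2*l^2 + 14*l - 4
(5) = 0.78*x^3 - 9.66*x^2 + 0.25*x - 2.2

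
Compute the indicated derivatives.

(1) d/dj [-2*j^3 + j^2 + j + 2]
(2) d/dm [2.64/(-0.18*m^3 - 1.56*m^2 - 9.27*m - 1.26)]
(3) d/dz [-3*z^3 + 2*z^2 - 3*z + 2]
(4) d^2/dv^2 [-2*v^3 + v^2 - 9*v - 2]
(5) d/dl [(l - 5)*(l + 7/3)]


(1) = -6*j^2 + 2*j + 1
(2) = (1.4256*m^2 + 8.2368*m + 24.4728)/(0.18*m^3 + 1.56*m^2 + 9.27*m + 1.26)^2
(3) = -9*z^2 + 4*z - 3
(4) = 2 - 12*v
(5) = 2*l - 8/3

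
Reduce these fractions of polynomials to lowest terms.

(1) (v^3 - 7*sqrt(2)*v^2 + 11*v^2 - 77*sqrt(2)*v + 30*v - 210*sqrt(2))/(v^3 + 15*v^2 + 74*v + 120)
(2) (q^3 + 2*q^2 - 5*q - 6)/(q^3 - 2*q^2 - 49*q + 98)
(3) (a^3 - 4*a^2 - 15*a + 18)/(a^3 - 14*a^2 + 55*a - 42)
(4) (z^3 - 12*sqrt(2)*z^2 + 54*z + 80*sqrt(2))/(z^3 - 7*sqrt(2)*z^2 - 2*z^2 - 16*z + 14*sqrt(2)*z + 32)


(1) = (v - 7*sqrt(2))/(v + 4)
(2) = (q^2 + 4*q + 3)/(q^2 - 49)
(3) = (a + 3)/(a - 7)
(4) = (z - 5*sqrt(2))/(z - 2)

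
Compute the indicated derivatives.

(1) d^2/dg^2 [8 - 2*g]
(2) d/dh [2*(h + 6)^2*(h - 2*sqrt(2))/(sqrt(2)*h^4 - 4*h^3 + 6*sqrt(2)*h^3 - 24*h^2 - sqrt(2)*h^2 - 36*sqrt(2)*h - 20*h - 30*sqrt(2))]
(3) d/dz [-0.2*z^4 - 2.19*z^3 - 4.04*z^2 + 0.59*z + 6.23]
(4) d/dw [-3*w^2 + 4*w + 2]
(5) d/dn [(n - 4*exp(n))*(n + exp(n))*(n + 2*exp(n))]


(1) = 0
(2) = 2*(h + 6)*(2*(h + 6)*(h - 2*sqrt(2))*(-2*sqrt(2)*h^3 - 9*sqrt(2)*h^2 + 6*h^2 + sqrt(2)*h + 24*h + 10 + 18*sqrt(2)) + (-3*h - 6 + 4*sqrt(2))*(-sqrt(2)*h^4 - 6*sqrt(2)*h^3 + 4*h^3 + sqrt(2)*h^2 + 24*h^2 + 20*h + 36*sqrt(2)*h + 30*sqrt(2)))/(-sqrt(2)*h^4 - 6*sqrt(2)*h^3 + 4*h^3 + sqrt(2)*h^2 + 24*h^2 + 20*h + 36*sqrt(2)*h + 30*sqrt(2))^2
(3) = -0.8*z^3 - 6.57*z^2 - 8.08*z + 0.59
(4) = 4 - 6*w
(5) = -n^2*exp(n) + 3*n^2 - 20*n*exp(2*n) - 2*n*exp(n) - 24*exp(3*n) - 10*exp(2*n)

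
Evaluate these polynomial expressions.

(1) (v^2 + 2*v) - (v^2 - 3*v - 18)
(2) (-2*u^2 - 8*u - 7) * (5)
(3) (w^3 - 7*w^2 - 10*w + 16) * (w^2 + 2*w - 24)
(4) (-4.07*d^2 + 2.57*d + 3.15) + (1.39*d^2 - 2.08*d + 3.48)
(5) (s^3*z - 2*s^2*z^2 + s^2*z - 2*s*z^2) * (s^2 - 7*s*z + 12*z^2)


(1) = 5*v + 18
(2) = -10*u^2 - 40*u - 35
(3) = w^5 - 5*w^4 - 48*w^3 + 164*w^2 + 272*w - 384
(4) = -2.68*d^2 + 0.49*d + 6.63
(5) = s^5*z - 9*s^4*z^2 + s^4*z + 26*s^3*z^3 - 9*s^3*z^2 - 24*s^2*z^4 + 26*s^2*z^3 - 24*s*z^4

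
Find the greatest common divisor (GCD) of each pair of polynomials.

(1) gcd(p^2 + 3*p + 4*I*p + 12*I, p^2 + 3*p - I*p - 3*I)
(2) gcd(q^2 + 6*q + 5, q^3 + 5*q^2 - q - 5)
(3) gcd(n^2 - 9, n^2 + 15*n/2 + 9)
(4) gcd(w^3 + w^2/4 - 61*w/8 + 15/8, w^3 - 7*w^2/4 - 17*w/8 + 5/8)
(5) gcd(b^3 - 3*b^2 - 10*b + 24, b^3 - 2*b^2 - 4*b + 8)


(1) = p + 3
(2) = gcd((q + 1)*(q + 5), (q - 1)*(q + 1)*(q + 5)) = q^2 + 6*q + 5
(3) = 1
(4) = w^2 - 11*w/4 + 5/8
(5) = gcd((b - 4)*(b - 2)*(b + 3), (b - 2)^2*(b + 2)) = b - 2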